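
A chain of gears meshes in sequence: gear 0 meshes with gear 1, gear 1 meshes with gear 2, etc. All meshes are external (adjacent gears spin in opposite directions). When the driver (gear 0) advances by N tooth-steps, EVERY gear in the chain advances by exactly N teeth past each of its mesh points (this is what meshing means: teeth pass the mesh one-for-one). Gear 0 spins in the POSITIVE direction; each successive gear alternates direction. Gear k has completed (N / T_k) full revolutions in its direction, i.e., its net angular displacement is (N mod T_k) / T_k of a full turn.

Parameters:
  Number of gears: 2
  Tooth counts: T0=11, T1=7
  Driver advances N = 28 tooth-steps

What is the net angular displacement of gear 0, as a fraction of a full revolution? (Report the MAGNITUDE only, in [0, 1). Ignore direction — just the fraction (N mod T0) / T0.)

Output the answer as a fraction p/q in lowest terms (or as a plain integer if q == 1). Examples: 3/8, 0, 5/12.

Answer: 6/11

Derivation:
Chain of 2 gears, tooth counts: [11, 7]
  gear 0: T0=11, direction=positive, advance = 28 mod 11 = 6 teeth = 6/11 turn
  gear 1: T1=7, direction=negative, advance = 28 mod 7 = 0 teeth = 0/7 turn
Gear 0: 28 mod 11 = 6
Fraction = 6 / 11 = 6/11 (gcd(6,11)=1) = 6/11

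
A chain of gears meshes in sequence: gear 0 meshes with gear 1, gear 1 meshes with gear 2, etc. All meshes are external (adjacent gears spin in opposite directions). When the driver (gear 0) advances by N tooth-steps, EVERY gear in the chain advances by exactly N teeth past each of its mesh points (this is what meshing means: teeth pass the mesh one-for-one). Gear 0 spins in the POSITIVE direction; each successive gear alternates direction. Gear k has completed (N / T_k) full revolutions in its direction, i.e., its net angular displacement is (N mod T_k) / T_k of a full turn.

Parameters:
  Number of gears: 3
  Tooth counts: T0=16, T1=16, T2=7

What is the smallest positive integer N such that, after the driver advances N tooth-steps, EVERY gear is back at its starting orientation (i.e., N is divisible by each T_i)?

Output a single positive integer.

Answer: 112

Derivation:
Gear k returns to start when N is a multiple of T_k.
All gears at start simultaneously when N is a common multiple of [16, 16, 7]; the smallest such N is lcm(16, 16, 7).
Start: lcm = T0 = 16
Fold in T1=16: gcd(16, 16) = 16; lcm(16, 16) = 16 * 16 / 16 = 256 / 16 = 16
Fold in T2=7: gcd(16, 7) = 1; lcm(16, 7) = 16 * 7 / 1 = 112 / 1 = 112
Full cycle length = 112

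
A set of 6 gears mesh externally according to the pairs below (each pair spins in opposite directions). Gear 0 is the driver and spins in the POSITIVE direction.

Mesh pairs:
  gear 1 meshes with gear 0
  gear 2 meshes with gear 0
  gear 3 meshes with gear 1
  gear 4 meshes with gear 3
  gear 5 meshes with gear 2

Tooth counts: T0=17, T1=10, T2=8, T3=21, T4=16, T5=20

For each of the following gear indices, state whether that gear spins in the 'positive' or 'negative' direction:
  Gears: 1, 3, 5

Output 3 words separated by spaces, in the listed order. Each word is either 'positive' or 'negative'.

Gear 0 (driver): positive (depth 0)
  gear 1: meshes with gear 0 -> depth 1 -> negative (opposite of gear 0)
  gear 2: meshes with gear 0 -> depth 1 -> negative (opposite of gear 0)
  gear 3: meshes with gear 1 -> depth 2 -> positive (opposite of gear 1)
  gear 4: meshes with gear 3 -> depth 3 -> negative (opposite of gear 3)
  gear 5: meshes with gear 2 -> depth 2 -> positive (opposite of gear 2)
Queried indices 1, 3, 5 -> negative, positive, positive

Answer: negative positive positive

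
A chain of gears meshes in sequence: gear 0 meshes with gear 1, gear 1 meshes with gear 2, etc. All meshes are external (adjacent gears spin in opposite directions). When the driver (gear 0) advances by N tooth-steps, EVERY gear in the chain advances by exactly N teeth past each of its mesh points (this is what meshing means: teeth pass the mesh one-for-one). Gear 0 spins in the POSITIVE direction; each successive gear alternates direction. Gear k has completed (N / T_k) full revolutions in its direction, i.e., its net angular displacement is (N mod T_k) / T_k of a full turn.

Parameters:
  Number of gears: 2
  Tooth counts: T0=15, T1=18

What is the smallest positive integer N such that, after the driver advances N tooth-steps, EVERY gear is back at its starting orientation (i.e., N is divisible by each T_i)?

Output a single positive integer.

Answer: 90

Derivation:
Gear k returns to start when N is a multiple of T_k.
All gears at start simultaneously when N is a common multiple of [15, 18]; the smallest such N is lcm(15, 18).
Start: lcm = T0 = 15
Fold in T1=18: gcd(15, 18) = 3; lcm(15, 18) = 15 * 18 / 3 = 270 / 3 = 90
Full cycle length = 90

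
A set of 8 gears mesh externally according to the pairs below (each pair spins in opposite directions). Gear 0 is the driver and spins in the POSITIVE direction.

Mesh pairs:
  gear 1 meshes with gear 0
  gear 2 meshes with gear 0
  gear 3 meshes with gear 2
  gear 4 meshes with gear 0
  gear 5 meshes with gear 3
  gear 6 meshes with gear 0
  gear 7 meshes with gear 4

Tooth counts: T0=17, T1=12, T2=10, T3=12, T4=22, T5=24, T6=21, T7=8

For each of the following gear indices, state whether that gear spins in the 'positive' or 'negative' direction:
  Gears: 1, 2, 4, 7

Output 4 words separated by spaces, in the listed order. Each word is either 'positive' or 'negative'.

Gear 0 (driver): positive (depth 0)
  gear 1: meshes with gear 0 -> depth 1 -> negative (opposite of gear 0)
  gear 2: meshes with gear 0 -> depth 1 -> negative (opposite of gear 0)
  gear 3: meshes with gear 2 -> depth 2 -> positive (opposite of gear 2)
  gear 4: meshes with gear 0 -> depth 1 -> negative (opposite of gear 0)
  gear 5: meshes with gear 3 -> depth 3 -> negative (opposite of gear 3)
  gear 6: meshes with gear 0 -> depth 1 -> negative (opposite of gear 0)
  gear 7: meshes with gear 4 -> depth 2 -> positive (opposite of gear 4)
Queried indices 1, 2, 4, 7 -> negative, negative, negative, positive

Answer: negative negative negative positive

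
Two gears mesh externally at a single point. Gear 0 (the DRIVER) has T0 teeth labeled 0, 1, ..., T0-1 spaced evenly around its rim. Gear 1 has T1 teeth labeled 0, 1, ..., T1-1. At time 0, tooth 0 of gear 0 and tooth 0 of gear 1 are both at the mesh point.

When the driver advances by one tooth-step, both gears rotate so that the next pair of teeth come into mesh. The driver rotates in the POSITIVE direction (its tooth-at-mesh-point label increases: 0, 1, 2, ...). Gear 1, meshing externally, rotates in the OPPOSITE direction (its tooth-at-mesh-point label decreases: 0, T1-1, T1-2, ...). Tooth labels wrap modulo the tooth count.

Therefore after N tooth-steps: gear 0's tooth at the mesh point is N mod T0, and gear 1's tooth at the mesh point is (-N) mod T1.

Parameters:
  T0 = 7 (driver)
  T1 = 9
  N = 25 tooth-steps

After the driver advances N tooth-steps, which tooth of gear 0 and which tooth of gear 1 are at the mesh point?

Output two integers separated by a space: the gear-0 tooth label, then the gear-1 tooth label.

Answer: 4 2

Derivation:
Gear 0 (driver, T0=7): tooth at mesh = N mod T0
  25 = 3 * 7 + 4, so 25 mod 7 = 4
  gear 0 tooth = 4
Gear 1 (driven, T1=9): tooth at mesh = (-N) mod T1
  25 = 2 * 9 + 7, so 25 mod 9 = 7
  (-25) mod 9 = (-7) mod 9 = 9 - 7 = 2
Mesh after 25 steps: gear-0 tooth 4 meets gear-1 tooth 2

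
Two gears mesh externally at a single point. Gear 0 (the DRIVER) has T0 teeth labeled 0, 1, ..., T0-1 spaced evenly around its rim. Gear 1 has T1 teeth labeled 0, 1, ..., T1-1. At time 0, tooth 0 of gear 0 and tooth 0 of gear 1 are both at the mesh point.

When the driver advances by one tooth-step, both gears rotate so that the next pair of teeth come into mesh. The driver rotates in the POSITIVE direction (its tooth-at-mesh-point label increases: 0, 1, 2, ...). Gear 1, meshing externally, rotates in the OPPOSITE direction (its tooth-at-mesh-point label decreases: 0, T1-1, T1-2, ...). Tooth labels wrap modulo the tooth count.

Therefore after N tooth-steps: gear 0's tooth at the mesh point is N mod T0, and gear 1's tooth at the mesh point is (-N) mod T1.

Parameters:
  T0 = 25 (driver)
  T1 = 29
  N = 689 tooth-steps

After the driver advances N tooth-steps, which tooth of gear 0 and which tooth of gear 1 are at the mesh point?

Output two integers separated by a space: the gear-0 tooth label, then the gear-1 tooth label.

Answer: 14 7

Derivation:
Gear 0 (driver, T0=25): tooth at mesh = N mod T0
  689 = 27 * 25 + 14, so 689 mod 25 = 14
  gear 0 tooth = 14
Gear 1 (driven, T1=29): tooth at mesh = (-N) mod T1
  689 = 23 * 29 + 22, so 689 mod 29 = 22
  (-689) mod 29 = (-22) mod 29 = 29 - 22 = 7
Mesh after 689 steps: gear-0 tooth 14 meets gear-1 tooth 7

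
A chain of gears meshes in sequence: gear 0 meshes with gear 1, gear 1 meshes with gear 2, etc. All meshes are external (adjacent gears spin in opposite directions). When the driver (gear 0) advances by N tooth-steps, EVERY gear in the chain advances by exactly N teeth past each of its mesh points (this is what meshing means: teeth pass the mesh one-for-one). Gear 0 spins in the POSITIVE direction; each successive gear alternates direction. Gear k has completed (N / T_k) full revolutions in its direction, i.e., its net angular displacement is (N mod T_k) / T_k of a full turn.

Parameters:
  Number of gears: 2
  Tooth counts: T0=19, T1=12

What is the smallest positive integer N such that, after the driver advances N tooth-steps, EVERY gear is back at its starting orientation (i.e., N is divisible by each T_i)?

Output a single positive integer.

Answer: 228

Derivation:
Gear k returns to start when N is a multiple of T_k.
All gears at start simultaneously when N is a common multiple of [19, 12]; the smallest such N is lcm(19, 12).
Start: lcm = T0 = 19
Fold in T1=12: gcd(19, 12) = 1; lcm(19, 12) = 19 * 12 / 1 = 228 / 1 = 228
Full cycle length = 228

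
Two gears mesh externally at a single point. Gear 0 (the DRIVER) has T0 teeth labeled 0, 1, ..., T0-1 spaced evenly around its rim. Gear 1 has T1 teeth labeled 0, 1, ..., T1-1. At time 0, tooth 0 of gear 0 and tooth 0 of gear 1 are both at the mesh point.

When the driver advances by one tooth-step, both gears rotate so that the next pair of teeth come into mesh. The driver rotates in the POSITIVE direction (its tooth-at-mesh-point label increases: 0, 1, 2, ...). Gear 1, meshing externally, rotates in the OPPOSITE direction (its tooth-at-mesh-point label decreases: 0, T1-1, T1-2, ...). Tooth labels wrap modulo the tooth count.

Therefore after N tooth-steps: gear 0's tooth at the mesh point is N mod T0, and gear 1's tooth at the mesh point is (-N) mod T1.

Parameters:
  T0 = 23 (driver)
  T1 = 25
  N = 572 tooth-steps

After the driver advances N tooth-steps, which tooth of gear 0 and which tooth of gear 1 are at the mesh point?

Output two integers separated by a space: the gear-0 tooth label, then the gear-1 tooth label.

Gear 0 (driver, T0=23): tooth at mesh = N mod T0
  572 = 24 * 23 + 20, so 572 mod 23 = 20
  gear 0 tooth = 20
Gear 1 (driven, T1=25): tooth at mesh = (-N) mod T1
  572 = 22 * 25 + 22, so 572 mod 25 = 22
  (-572) mod 25 = (-22) mod 25 = 25 - 22 = 3
Mesh after 572 steps: gear-0 tooth 20 meets gear-1 tooth 3

Answer: 20 3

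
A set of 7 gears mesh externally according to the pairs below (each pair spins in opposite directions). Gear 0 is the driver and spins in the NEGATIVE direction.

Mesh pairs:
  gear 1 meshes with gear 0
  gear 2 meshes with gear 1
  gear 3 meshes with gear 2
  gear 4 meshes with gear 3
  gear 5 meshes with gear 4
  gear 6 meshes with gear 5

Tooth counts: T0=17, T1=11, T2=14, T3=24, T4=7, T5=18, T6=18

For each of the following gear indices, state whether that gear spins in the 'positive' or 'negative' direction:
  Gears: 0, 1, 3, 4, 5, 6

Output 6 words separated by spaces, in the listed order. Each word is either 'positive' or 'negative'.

Answer: negative positive positive negative positive negative

Derivation:
Gear 0 (driver): negative (depth 0)
  gear 1: meshes with gear 0 -> depth 1 -> positive (opposite of gear 0)
  gear 2: meshes with gear 1 -> depth 2 -> negative (opposite of gear 1)
  gear 3: meshes with gear 2 -> depth 3 -> positive (opposite of gear 2)
  gear 4: meshes with gear 3 -> depth 4 -> negative (opposite of gear 3)
  gear 5: meshes with gear 4 -> depth 5 -> positive (opposite of gear 4)
  gear 6: meshes with gear 5 -> depth 6 -> negative (opposite of gear 5)
Queried indices 0, 1, 3, 4, 5, 6 -> negative, positive, positive, negative, positive, negative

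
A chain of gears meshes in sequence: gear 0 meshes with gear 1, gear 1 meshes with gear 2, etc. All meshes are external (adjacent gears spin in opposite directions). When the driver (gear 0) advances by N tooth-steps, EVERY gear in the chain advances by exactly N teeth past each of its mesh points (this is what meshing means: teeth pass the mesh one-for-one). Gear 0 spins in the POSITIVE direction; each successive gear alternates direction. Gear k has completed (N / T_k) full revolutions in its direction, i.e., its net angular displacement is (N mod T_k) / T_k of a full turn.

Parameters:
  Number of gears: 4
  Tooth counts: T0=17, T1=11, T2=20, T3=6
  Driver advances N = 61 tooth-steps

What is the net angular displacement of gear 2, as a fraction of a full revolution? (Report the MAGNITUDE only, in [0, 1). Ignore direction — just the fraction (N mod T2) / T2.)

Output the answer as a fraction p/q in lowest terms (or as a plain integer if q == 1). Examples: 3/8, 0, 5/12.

Chain of 4 gears, tooth counts: [17, 11, 20, 6]
  gear 0: T0=17, direction=positive, advance = 61 mod 17 = 10 teeth = 10/17 turn
  gear 1: T1=11, direction=negative, advance = 61 mod 11 = 6 teeth = 6/11 turn
  gear 2: T2=20, direction=positive, advance = 61 mod 20 = 1 teeth = 1/20 turn
  gear 3: T3=6, direction=negative, advance = 61 mod 6 = 1 teeth = 1/6 turn
Gear 2: 61 mod 20 = 1
Fraction = 1 / 20 = 1/20 (gcd(1,20)=1) = 1/20

Answer: 1/20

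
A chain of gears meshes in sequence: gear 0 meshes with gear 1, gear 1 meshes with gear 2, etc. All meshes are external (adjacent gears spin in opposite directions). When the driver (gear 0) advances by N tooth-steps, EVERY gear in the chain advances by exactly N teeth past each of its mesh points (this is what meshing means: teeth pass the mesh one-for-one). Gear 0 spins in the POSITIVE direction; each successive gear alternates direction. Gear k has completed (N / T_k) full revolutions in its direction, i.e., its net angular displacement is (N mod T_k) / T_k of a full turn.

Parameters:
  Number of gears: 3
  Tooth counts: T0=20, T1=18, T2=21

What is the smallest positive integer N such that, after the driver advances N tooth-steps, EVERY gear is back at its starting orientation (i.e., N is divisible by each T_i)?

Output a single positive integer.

Answer: 1260

Derivation:
Gear k returns to start when N is a multiple of T_k.
All gears at start simultaneously when N is a common multiple of [20, 18, 21]; the smallest such N is lcm(20, 18, 21).
Start: lcm = T0 = 20
Fold in T1=18: gcd(20, 18) = 2; lcm(20, 18) = 20 * 18 / 2 = 360 / 2 = 180
Fold in T2=21: gcd(180, 21) = 3; lcm(180, 21) = 180 * 21 / 3 = 3780 / 3 = 1260
Full cycle length = 1260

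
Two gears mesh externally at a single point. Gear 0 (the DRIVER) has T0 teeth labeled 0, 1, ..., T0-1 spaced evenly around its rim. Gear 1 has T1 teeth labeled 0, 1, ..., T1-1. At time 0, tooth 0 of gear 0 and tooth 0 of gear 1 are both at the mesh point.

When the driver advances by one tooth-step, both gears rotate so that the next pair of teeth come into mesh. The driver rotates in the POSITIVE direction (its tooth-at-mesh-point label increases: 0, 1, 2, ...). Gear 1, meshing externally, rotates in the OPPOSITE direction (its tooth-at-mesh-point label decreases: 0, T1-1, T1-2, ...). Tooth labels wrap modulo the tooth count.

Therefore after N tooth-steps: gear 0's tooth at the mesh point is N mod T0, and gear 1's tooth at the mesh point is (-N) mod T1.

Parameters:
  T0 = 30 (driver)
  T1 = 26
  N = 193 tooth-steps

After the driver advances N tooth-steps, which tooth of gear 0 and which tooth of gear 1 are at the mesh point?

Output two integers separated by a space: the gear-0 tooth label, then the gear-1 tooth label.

Gear 0 (driver, T0=30): tooth at mesh = N mod T0
  193 = 6 * 30 + 13, so 193 mod 30 = 13
  gear 0 tooth = 13
Gear 1 (driven, T1=26): tooth at mesh = (-N) mod T1
  193 = 7 * 26 + 11, so 193 mod 26 = 11
  (-193) mod 26 = (-11) mod 26 = 26 - 11 = 15
Mesh after 193 steps: gear-0 tooth 13 meets gear-1 tooth 15

Answer: 13 15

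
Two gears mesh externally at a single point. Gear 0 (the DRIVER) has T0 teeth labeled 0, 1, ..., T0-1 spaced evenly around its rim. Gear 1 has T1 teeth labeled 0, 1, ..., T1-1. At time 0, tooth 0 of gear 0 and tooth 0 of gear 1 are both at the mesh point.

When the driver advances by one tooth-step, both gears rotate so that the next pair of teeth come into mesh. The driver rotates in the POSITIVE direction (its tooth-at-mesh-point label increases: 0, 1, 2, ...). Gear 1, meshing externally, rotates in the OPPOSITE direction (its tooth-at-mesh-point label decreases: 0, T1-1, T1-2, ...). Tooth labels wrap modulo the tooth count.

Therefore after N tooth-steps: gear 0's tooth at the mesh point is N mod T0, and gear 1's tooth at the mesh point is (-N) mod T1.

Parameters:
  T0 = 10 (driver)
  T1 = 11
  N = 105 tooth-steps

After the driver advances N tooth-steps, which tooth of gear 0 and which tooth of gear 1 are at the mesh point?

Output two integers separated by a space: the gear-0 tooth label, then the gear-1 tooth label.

Gear 0 (driver, T0=10): tooth at mesh = N mod T0
  105 = 10 * 10 + 5, so 105 mod 10 = 5
  gear 0 tooth = 5
Gear 1 (driven, T1=11): tooth at mesh = (-N) mod T1
  105 = 9 * 11 + 6, so 105 mod 11 = 6
  (-105) mod 11 = (-6) mod 11 = 11 - 6 = 5
Mesh after 105 steps: gear-0 tooth 5 meets gear-1 tooth 5

Answer: 5 5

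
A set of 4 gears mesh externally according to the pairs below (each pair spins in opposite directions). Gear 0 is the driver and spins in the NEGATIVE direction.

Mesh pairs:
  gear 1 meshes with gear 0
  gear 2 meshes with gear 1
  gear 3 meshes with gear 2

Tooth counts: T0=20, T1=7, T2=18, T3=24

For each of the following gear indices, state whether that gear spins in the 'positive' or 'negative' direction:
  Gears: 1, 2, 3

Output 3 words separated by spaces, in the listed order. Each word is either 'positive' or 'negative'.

Answer: positive negative positive

Derivation:
Gear 0 (driver): negative (depth 0)
  gear 1: meshes with gear 0 -> depth 1 -> positive (opposite of gear 0)
  gear 2: meshes with gear 1 -> depth 2 -> negative (opposite of gear 1)
  gear 3: meshes with gear 2 -> depth 3 -> positive (opposite of gear 2)
Queried indices 1, 2, 3 -> positive, negative, positive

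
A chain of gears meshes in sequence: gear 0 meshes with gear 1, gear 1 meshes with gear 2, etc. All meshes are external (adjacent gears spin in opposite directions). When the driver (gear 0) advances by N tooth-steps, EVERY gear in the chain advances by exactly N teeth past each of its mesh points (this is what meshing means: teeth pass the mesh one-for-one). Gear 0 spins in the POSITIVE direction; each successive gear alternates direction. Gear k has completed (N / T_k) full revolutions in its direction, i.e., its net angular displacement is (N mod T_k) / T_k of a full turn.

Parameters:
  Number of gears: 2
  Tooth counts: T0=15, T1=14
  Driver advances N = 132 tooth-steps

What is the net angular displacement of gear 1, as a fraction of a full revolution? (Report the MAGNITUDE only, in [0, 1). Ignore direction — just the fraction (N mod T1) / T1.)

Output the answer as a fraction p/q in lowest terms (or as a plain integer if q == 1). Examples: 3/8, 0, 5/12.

Answer: 3/7

Derivation:
Chain of 2 gears, tooth counts: [15, 14]
  gear 0: T0=15, direction=positive, advance = 132 mod 15 = 12 teeth = 12/15 turn
  gear 1: T1=14, direction=negative, advance = 132 mod 14 = 6 teeth = 6/14 turn
Gear 1: 132 mod 14 = 6
Fraction = 6 / 14 = 3/7 (gcd(6,14)=2) = 3/7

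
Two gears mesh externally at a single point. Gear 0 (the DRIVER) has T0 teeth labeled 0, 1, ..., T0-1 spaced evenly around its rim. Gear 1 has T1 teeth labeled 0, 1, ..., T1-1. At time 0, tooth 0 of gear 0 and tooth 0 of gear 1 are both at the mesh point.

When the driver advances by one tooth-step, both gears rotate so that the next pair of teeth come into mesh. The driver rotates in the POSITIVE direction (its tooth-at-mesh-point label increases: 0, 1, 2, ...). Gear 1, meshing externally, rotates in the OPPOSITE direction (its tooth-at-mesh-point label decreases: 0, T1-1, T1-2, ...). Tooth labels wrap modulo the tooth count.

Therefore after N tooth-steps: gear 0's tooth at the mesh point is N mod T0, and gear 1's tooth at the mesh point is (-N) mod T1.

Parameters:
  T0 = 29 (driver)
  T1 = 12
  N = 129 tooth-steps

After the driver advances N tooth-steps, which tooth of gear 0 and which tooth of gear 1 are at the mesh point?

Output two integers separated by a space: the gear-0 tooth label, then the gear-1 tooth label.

Answer: 13 3

Derivation:
Gear 0 (driver, T0=29): tooth at mesh = N mod T0
  129 = 4 * 29 + 13, so 129 mod 29 = 13
  gear 0 tooth = 13
Gear 1 (driven, T1=12): tooth at mesh = (-N) mod T1
  129 = 10 * 12 + 9, so 129 mod 12 = 9
  (-129) mod 12 = (-9) mod 12 = 12 - 9 = 3
Mesh after 129 steps: gear-0 tooth 13 meets gear-1 tooth 3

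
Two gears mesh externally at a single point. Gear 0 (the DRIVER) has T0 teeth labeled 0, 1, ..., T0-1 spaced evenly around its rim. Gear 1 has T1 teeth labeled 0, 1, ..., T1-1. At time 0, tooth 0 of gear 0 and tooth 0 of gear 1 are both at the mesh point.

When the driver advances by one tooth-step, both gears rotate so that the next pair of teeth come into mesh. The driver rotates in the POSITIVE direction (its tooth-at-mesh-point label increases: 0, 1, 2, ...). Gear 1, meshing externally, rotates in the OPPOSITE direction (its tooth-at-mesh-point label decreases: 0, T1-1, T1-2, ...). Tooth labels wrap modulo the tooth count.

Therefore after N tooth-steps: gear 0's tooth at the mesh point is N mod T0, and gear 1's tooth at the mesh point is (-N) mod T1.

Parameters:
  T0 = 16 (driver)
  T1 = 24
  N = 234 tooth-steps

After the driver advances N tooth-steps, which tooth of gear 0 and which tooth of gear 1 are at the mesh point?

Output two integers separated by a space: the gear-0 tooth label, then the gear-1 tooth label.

Answer: 10 6

Derivation:
Gear 0 (driver, T0=16): tooth at mesh = N mod T0
  234 = 14 * 16 + 10, so 234 mod 16 = 10
  gear 0 tooth = 10
Gear 1 (driven, T1=24): tooth at mesh = (-N) mod T1
  234 = 9 * 24 + 18, so 234 mod 24 = 18
  (-234) mod 24 = (-18) mod 24 = 24 - 18 = 6
Mesh after 234 steps: gear-0 tooth 10 meets gear-1 tooth 6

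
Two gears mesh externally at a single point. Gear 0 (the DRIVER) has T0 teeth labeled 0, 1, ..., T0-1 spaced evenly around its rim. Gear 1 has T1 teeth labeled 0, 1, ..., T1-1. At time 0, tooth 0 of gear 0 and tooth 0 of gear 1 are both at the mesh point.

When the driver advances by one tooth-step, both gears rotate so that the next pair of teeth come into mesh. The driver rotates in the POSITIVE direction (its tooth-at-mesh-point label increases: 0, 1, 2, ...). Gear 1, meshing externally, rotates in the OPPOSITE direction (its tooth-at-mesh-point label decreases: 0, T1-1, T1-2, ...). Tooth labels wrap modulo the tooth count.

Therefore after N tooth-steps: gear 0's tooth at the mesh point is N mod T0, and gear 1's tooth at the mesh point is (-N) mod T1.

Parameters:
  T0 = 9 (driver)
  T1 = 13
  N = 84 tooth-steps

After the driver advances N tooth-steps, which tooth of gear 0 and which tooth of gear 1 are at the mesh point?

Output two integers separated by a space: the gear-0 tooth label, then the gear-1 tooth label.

Answer: 3 7

Derivation:
Gear 0 (driver, T0=9): tooth at mesh = N mod T0
  84 = 9 * 9 + 3, so 84 mod 9 = 3
  gear 0 tooth = 3
Gear 1 (driven, T1=13): tooth at mesh = (-N) mod T1
  84 = 6 * 13 + 6, so 84 mod 13 = 6
  (-84) mod 13 = (-6) mod 13 = 13 - 6 = 7
Mesh after 84 steps: gear-0 tooth 3 meets gear-1 tooth 7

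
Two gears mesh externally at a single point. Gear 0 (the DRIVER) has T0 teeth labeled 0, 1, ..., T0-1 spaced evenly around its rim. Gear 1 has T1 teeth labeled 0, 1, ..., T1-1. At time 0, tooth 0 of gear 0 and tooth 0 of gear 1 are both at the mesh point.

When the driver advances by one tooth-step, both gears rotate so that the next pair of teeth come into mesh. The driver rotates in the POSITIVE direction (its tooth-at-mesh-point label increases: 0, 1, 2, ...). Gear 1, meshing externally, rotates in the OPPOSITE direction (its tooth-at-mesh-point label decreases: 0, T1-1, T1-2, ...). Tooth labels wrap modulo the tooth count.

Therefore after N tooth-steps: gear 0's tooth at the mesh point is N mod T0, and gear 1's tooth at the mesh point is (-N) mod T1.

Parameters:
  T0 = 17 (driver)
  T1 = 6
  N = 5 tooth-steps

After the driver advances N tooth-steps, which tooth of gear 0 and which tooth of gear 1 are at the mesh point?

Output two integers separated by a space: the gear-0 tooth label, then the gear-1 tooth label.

Gear 0 (driver, T0=17): tooth at mesh = N mod T0
  5 = 0 * 17 + 5, so 5 mod 17 = 5
  gear 0 tooth = 5
Gear 1 (driven, T1=6): tooth at mesh = (-N) mod T1
  5 = 0 * 6 + 5, so 5 mod 6 = 5
  (-5) mod 6 = (-5) mod 6 = 6 - 5 = 1
Mesh after 5 steps: gear-0 tooth 5 meets gear-1 tooth 1

Answer: 5 1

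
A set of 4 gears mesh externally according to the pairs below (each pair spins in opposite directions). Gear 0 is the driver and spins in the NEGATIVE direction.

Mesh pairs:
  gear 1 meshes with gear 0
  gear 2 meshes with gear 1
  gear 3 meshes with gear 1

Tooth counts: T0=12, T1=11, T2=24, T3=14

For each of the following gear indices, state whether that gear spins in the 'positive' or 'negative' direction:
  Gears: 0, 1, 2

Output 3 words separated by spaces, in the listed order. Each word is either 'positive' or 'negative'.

Answer: negative positive negative

Derivation:
Gear 0 (driver): negative (depth 0)
  gear 1: meshes with gear 0 -> depth 1 -> positive (opposite of gear 0)
  gear 2: meshes with gear 1 -> depth 2 -> negative (opposite of gear 1)
  gear 3: meshes with gear 1 -> depth 2 -> negative (opposite of gear 1)
Queried indices 0, 1, 2 -> negative, positive, negative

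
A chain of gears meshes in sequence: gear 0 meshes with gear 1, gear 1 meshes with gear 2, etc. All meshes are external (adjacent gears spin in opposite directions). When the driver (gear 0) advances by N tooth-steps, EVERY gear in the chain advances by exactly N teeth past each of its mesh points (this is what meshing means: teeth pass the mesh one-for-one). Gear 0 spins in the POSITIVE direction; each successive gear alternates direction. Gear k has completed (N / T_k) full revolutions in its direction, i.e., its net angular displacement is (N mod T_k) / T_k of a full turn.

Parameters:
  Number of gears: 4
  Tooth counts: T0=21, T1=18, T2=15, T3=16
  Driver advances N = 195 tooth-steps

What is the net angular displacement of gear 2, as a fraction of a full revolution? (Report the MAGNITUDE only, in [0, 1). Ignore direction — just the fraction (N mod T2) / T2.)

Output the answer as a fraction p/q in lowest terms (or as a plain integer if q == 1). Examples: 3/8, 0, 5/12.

Answer: 0

Derivation:
Chain of 4 gears, tooth counts: [21, 18, 15, 16]
  gear 0: T0=21, direction=positive, advance = 195 mod 21 = 6 teeth = 6/21 turn
  gear 1: T1=18, direction=negative, advance = 195 mod 18 = 15 teeth = 15/18 turn
  gear 2: T2=15, direction=positive, advance = 195 mod 15 = 0 teeth = 0/15 turn
  gear 3: T3=16, direction=negative, advance = 195 mod 16 = 3 teeth = 3/16 turn
Gear 2: 195 mod 15 = 0
Fraction = 0 / 15 = 0/1 (gcd(0,15)=15) = 0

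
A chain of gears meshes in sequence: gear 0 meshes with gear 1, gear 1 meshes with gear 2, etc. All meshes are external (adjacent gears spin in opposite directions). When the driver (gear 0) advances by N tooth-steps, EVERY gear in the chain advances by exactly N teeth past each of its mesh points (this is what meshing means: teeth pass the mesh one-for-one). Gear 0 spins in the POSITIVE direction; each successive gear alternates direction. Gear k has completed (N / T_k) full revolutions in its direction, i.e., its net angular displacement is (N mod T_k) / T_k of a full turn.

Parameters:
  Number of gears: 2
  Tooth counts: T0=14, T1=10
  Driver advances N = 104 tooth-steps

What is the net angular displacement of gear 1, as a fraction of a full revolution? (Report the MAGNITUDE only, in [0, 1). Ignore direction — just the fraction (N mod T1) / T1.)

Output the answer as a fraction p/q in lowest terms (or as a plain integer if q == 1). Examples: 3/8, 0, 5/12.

Chain of 2 gears, tooth counts: [14, 10]
  gear 0: T0=14, direction=positive, advance = 104 mod 14 = 6 teeth = 6/14 turn
  gear 1: T1=10, direction=negative, advance = 104 mod 10 = 4 teeth = 4/10 turn
Gear 1: 104 mod 10 = 4
Fraction = 4 / 10 = 2/5 (gcd(4,10)=2) = 2/5

Answer: 2/5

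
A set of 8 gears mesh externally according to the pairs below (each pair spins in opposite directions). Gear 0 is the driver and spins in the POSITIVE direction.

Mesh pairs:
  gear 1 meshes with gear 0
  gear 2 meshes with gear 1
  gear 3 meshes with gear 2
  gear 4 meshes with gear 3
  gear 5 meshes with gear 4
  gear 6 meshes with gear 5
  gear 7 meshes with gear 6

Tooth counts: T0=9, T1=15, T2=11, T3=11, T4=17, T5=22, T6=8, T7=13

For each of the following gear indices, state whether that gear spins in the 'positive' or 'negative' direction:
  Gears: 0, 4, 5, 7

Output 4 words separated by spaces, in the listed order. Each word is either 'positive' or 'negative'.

Answer: positive positive negative negative

Derivation:
Gear 0 (driver): positive (depth 0)
  gear 1: meshes with gear 0 -> depth 1 -> negative (opposite of gear 0)
  gear 2: meshes with gear 1 -> depth 2 -> positive (opposite of gear 1)
  gear 3: meshes with gear 2 -> depth 3 -> negative (opposite of gear 2)
  gear 4: meshes with gear 3 -> depth 4 -> positive (opposite of gear 3)
  gear 5: meshes with gear 4 -> depth 5 -> negative (opposite of gear 4)
  gear 6: meshes with gear 5 -> depth 6 -> positive (opposite of gear 5)
  gear 7: meshes with gear 6 -> depth 7 -> negative (opposite of gear 6)
Queried indices 0, 4, 5, 7 -> positive, positive, negative, negative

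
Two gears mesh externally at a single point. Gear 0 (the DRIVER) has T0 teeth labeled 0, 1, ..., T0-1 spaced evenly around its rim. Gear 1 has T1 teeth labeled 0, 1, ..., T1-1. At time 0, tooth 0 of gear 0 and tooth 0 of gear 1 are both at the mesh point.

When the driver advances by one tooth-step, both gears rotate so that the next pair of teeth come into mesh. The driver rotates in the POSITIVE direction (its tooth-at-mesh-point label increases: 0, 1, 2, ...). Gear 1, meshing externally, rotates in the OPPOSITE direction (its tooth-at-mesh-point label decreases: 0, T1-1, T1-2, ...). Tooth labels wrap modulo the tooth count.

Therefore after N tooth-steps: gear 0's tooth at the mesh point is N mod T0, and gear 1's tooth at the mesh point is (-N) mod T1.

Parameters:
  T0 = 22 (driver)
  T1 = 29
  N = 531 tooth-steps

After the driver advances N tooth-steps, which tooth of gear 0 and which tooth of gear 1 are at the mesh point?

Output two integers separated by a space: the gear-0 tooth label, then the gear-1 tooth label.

Answer: 3 20

Derivation:
Gear 0 (driver, T0=22): tooth at mesh = N mod T0
  531 = 24 * 22 + 3, so 531 mod 22 = 3
  gear 0 tooth = 3
Gear 1 (driven, T1=29): tooth at mesh = (-N) mod T1
  531 = 18 * 29 + 9, so 531 mod 29 = 9
  (-531) mod 29 = (-9) mod 29 = 29 - 9 = 20
Mesh after 531 steps: gear-0 tooth 3 meets gear-1 tooth 20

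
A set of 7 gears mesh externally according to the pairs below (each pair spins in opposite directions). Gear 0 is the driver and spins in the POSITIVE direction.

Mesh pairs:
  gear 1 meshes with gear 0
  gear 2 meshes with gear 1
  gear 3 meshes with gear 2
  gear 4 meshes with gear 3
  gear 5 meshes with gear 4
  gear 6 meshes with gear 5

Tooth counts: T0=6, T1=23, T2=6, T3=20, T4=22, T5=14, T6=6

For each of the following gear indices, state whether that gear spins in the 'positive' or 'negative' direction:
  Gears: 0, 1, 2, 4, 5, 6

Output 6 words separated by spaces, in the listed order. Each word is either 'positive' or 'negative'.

Answer: positive negative positive positive negative positive

Derivation:
Gear 0 (driver): positive (depth 0)
  gear 1: meshes with gear 0 -> depth 1 -> negative (opposite of gear 0)
  gear 2: meshes with gear 1 -> depth 2 -> positive (opposite of gear 1)
  gear 3: meshes with gear 2 -> depth 3 -> negative (opposite of gear 2)
  gear 4: meshes with gear 3 -> depth 4 -> positive (opposite of gear 3)
  gear 5: meshes with gear 4 -> depth 5 -> negative (opposite of gear 4)
  gear 6: meshes with gear 5 -> depth 6 -> positive (opposite of gear 5)
Queried indices 0, 1, 2, 4, 5, 6 -> positive, negative, positive, positive, negative, positive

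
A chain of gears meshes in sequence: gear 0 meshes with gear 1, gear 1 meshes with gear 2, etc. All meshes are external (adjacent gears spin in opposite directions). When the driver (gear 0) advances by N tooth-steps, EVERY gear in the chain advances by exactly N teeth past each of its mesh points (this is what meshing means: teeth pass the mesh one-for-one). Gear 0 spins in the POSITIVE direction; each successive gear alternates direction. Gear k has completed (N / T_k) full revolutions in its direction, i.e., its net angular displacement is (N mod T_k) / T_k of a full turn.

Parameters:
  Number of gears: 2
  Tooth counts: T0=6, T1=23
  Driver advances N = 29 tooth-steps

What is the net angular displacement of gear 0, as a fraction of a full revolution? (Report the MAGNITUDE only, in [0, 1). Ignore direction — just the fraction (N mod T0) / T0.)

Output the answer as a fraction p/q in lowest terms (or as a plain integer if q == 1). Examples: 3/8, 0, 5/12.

Chain of 2 gears, tooth counts: [6, 23]
  gear 0: T0=6, direction=positive, advance = 29 mod 6 = 5 teeth = 5/6 turn
  gear 1: T1=23, direction=negative, advance = 29 mod 23 = 6 teeth = 6/23 turn
Gear 0: 29 mod 6 = 5
Fraction = 5 / 6 = 5/6 (gcd(5,6)=1) = 5/6

Answer: 5/6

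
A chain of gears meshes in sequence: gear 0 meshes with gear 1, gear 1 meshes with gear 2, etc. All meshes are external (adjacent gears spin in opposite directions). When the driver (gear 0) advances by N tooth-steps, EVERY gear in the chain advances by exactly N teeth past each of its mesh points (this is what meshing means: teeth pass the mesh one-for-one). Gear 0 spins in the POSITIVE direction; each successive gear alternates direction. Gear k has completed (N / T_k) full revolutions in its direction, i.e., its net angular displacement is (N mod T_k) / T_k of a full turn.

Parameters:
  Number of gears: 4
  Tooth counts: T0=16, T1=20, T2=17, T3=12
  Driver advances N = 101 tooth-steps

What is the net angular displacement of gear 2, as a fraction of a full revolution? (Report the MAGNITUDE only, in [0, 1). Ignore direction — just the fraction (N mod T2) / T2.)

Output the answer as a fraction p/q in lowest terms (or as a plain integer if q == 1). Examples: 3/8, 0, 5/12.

Chain of 4 gears, tooth counts: [16, 20, 17, 12]
  gear 0: T0=16, direction=positive, advance = 101 mod 16 = 5 teeth = 5/16 turn
  gear 1: T1=20, direction=negative, advance = 101 mod 20 = 1 teeth = 1/20 turn
  gear 2: T2=17, direction=positive, advance = 101 mod 17 = 16 teeth = 16/17 turn
  gear 3: T3=12, direction=negative, advance = 101 mod 12 = 5 teeth = 5/12 turn
Gear 2: 101 mod 17 = 16
Fraction = 16 / 17 = 16/17 (gcd(16,17)=1) = 16/17

Answer: 16/17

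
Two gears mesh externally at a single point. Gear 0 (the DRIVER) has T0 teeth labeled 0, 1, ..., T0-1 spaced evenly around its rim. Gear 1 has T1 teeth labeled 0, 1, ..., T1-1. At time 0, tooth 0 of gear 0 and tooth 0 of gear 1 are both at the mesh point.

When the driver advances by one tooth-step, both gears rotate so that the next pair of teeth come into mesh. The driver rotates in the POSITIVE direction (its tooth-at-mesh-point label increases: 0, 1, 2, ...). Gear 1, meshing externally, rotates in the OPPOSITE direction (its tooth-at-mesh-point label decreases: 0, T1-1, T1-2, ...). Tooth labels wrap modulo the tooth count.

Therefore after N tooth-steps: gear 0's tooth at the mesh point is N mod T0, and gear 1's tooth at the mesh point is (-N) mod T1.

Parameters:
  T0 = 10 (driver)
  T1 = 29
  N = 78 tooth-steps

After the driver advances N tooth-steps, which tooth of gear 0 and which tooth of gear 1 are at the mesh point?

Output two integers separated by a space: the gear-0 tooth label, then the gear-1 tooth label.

Gear 0 (driver, T0=10): tooth at mesh = N mod T0
  78 = 7 * 10 + 8, so 78 mod 10 = 8
  gear 0 tooth = 8
Gear 1 (driven, T1=29): tooth at mesh = (-N) mod T1
  78 = 2 * 29 + 20, so 78 mod 29 = 20
  (-78) mod 29 = (-20) mod 29 = 29 - 20 = 9
Mesh after 78 steps: gear-0 tooth 8 meets gear-1 tooth 9

Answer: 8 9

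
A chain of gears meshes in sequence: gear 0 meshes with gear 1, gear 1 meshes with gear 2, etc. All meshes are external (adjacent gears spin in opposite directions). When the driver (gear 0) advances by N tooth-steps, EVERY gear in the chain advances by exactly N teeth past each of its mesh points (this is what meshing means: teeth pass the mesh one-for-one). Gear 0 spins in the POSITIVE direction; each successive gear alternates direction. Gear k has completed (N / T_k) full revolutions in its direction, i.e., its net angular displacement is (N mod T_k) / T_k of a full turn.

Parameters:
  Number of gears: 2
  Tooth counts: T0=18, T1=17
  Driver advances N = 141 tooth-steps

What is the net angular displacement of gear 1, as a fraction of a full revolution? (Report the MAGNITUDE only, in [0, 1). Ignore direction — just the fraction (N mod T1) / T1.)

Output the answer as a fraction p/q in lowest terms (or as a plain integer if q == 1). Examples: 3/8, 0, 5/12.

Chain of 2 gears, tooth counts: [18, 17]
  gear 0: T0=18, direction=positive, advance = 141 mod 18 = 15 teeth = 15/18 turn
  gear 1: T1=17, direction=negative, advance = 141 mod 17 = 5 teeth = 5/17 turn
Gear 1: 141 mod 17 = 5
Fraction = 5 / 17 = 5/17 (gcd(5,17)=1) = 5/17

Answer: 5/17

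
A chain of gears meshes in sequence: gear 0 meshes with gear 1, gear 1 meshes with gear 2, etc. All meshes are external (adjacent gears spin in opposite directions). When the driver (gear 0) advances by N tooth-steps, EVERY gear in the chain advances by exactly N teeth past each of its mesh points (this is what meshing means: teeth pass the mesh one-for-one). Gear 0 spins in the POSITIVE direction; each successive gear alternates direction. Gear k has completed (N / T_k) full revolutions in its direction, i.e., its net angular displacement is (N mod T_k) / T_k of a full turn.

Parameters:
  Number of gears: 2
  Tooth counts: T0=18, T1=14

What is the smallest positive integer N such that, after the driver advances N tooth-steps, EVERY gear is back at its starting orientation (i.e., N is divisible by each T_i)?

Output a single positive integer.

Gear k returns to start when N is a multiple of T_k.
All gears at start simultaneously when N is a common multiple of [18, 14]; the smallest such N is lcm(18, 14).
Start: lcm = T0 = 18
Fold in T1=14: gcd(18, 14) = 2; lcm(18, 14) = 18 * 14 / 2 = 252 / 2 = 126
Full cycle length = 126

Answer: 126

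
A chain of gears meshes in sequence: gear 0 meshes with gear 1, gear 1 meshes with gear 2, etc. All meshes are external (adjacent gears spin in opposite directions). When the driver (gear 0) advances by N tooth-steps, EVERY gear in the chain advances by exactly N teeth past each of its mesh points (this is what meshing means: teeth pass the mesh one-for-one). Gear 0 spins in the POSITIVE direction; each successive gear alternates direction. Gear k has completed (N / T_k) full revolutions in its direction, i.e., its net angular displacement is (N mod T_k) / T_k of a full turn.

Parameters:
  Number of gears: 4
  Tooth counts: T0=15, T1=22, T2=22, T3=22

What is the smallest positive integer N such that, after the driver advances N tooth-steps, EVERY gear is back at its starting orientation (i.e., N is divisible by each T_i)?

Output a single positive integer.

Answer: 330

Derivation:
Gear k returns to start when N is a multiple of T_k.
All gears at start simultaneously when N is a common multiple of [15, 22, 22, 22]; the smallest such N is lcm(15, 22, 22, 22).
Start: lcm = T0 = 15
Fold in T1=22: gcd(15, 22) = 1; lcm(15, 22) = 15 * 22 / 1 = 330 / 1 = 330
Fold in T2=22: gcd(330, 22) = 22; lcm(330, 22) = 330 * 22 / 22 = 7260 / 22 = 330
Fold in T3=22: gcd(330, 22) = 22; lcm(330, 22) = 330 * 22 / 22 = 7260 / 22 = 330
Full cycle length = 330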